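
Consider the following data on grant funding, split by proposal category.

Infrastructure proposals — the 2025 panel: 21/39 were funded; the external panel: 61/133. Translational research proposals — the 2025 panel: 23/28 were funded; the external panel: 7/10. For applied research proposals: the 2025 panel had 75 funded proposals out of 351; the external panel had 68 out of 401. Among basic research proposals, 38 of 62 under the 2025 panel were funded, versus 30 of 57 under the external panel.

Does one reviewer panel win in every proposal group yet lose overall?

No

Infrastructure: the 2025 panel 21/39 = 53.8%, the external panel 61/133 = 45.9% → the 2025 panel
Translational research: the 2025 panel 23/28 = 82.1%, the external panel 7/10 = 70.0% → the 2025 panel
Applied research: the 2025 panel 75/351 = 21.4%, the external panel 68/401 = 17.0% → the 2025 panel
Basic research: the 2025 panel 38/62 = 61.3%, the external panel 30/57 = 52.6% → the 2025 panel
Overall: the 2025 panel 157/480 = 32.7%, the external panel 166/601 = 27.6% → the 2025 panel
The 2025 panel wins overall and in every proposal group — no reversal.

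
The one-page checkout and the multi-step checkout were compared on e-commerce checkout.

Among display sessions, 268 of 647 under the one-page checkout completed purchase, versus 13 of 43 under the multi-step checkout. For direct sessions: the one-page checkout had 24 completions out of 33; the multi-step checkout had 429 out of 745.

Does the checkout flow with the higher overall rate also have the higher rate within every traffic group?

Display: the one-page checkout 268/647 = 41.4%, the multi-step checkout 13/43 = 30.2% → the one-page checkout
Direct: the one-page checkout 24/33 = 72.7%, the multi-step checkout 429/745 = 57.6% → the one-page checkout
Overall: the one-page checkout 292/680 = 42.9%, the multi-step checkout 442/788 = 56.1% → the multi-step checkout
The one-page checkout wins each traffic group but the multi-step checkout wins overall — the comparison reverses. The one-page checkout's sessions skew toward display, which has a lower base rate.

No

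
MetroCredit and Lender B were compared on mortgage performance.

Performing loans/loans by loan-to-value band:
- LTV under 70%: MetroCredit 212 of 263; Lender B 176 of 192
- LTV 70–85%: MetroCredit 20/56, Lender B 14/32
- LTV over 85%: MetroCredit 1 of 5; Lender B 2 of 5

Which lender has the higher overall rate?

Lender B

LTV under 70%: MetroCredit 212/263 = 80.6%, Lender B 176/192 = 91.7% → Lender B
LTV 70–85%: MetroCredit 20/56 = 35.7%, Lender B 14/32 = 43.8% → Lender B
LTV over 85%: MetroCredit 1/5 = 20.0%, Lender B 2/5 = 40.0% → Lender B
Overall: MetroCredit 233/324 = 71.9%, Lender B 192/229 = 83.8% → Lender B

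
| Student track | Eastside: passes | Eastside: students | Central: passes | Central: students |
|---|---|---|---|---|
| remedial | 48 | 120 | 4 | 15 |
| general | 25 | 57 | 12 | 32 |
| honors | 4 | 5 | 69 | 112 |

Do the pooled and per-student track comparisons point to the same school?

Remedial: Eastside 48/120 = 40.0%, Central 4/15 = 26.7% → Eastside
General: Eastside 25/57 = 43.9%, Central 12/32 = 37.5% → Eastside
Honors: Eastside 4/5 = 80.0%, Central 69/112 = 61.6% → Eastside
Overall: Eastside 77/182 = 42.3%, Central 85/159 = 53.5% → Central
Eastside wins each student group but Central wins overall — the comparison reverses. Eastside's students skew toward remedial, which has a lower base rate.

No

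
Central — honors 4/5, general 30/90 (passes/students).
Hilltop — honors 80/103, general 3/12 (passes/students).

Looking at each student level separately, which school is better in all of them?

Honors: Central 4/5 = 80.0%, Hilltop 80/103 = 77.7% → Central
General: Central 30/90 = 33.3%, Hilltop 3/12 = 25.0% → Central
Central has the higher rate in both groups.

Central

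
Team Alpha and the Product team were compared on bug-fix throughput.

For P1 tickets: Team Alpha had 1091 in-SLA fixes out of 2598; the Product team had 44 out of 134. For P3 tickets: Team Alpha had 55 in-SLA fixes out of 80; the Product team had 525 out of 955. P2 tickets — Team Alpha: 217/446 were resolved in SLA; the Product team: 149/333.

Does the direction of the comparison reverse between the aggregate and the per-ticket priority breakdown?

P1: Team Alpha 1091/2598 = 42.0%, the Product team 44/134 = 32.8% → Team Alpha
P3: Team Alpha 55/80 = 68.8%, the Product team 525/955 = 55.0% → Team Alpha
P2: Team Alpha 217/446 = 48.7%, the Product team 149/333 = 44.7% → Team Alpha
Overall: Team Alpha 1363/3124 = 43.6%, the Product team 718/1422 = 50.5% → the Product team
Team Alpha wins each ticket group but the Product team wins overall — the comparison reverses. Team Alpha's tickets skew toward P1, which has a lower base rate.

Yes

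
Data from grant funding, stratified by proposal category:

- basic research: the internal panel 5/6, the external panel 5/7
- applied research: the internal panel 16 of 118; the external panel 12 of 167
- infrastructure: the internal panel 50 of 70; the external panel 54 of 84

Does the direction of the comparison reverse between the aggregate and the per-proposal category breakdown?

Basic research: the internal panel 5/6 = 83.3%, the external panel 5/7 = 71.4% → the internal panel
Applied research: the internal panel 16/118 = 13.6%, the external panel 12/167 = 7.2% → the internal panel
Infrastructure: the internal panel 50/70 = 71.4%, the external panel 54/84 = 64.3% → the internal panel
Overall: the internal panel 71/194 = 36.6%, the external panel 71/258 = 27.5% → the internal panel
The internal panel wins overall and in every proposal group — no reversal.

No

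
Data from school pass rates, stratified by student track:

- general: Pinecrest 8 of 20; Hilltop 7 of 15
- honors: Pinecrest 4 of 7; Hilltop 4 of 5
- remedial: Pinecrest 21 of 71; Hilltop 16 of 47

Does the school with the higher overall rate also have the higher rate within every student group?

General: Pinecrest 8/20 = 40.0%, Hilltop 7/15 = 46.7% → Hilltop
Honors: Pinecrest 4/7 = 57.1%, Hilltop 4/5 = 80.0% → Hilltop
Remedial: Pinecrest 21/71 = 29.6%, Hilltop 16/47 = 34.0% → Hilltop
Overall: Pinecrest 33/98 = 33.7%, Hilltop 27/67 = 40.3% → Hilltop
Hilltop wins overall and in every student group — no reversal.

Yes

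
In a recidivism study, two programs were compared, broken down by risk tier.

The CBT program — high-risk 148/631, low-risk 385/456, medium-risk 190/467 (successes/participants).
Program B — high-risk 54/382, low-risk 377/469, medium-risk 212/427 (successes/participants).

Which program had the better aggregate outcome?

Program B

High-risk: the CBT program 148/631 = 23.5%, Program B 54/382 = 14.1% → the CBT program
Low-risk: the CBT program 385/456 = 84.4%, Program B 377/469 = 80.4% → the CBT program
Medium-risk: the CBT program 190/467 = 40.7%, Program B 212/427 = 49.6% → Program B
Overall: the CBT program 723/1554 = 46.5%, Program B 643/1278 = 50.3% → Program B
(Neither sweeps every risk group, but Program B has the higher pooled rate.)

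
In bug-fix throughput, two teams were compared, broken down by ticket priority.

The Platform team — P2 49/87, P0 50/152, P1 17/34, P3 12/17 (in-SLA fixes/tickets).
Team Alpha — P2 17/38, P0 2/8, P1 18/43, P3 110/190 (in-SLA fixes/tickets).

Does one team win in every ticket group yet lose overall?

Yes

P2: the Platform team 49/87 = 56.3%, Team Alpha 17/38 = 44.7% → the Platform team
P0: the Platform team 50/152 = 32.9%, Team Alpha 2/8 = 25.0% → the Platform team
P1: the Platform team 17/34 = 50.0%, Team Alpha 18/43 = 41.9% → the Platform team
P3: the Platform team 12/17 = 70.6%, Team Alpha 110/190 = 57.9% → the Platform team
Overall: the Platform team 128/290 = 44.1%, Team Alpha 147/279 = 52.7% → Team Alpha
The Platform team wins each ticket group but Team Alpha wins overall — the comparison reverses. The Platform team's tickets skew toward P0, which has a lower base rate.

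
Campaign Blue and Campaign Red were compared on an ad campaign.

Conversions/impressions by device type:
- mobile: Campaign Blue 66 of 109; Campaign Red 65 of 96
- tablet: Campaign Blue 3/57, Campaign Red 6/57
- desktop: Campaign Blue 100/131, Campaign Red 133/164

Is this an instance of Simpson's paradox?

No

Mobile: Campaign Blue 66/109 = 60.6%, Campaign Red 65/96 = 67.7% → Campaign Red
Tablet: Campaign Blue 3/57 = 5.3%, Campaign Red 6/57 = 10.5% → Campaign Red
Desktop: Campaign Blue 100/131 = 76.3%, Campaign Red 133/164 = 81.1% → Campaign Red
Overall: Campaign Blue 169/297 = 56.9%, Campaign Red 204/317 = 64.4% → Campaign Red
Campaign Red wins overall and in every device group — no reversal.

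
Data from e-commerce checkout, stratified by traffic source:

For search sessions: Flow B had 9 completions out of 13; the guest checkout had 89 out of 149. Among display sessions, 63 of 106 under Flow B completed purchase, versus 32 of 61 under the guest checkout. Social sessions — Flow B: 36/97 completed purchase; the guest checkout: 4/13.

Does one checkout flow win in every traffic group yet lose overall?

Yes

Search: Flow B 9/13 = 69.2%, the guest checkout 89/149 = 59.7% → Flow B
Display: Flow B 63/106 = 59.4%, the guest checkout 32/61 = 52.5% → Flow B
Social: Flow B 36/97 = 37.1%, the guest checkout 4/13 = 30.8% → Flow B
Overall: Flow B 108/216 = 50.0%, the guest checkout 125/223 = 56.1% → the guest checkout
Flow B wins each traffic group but the guest checkout wins overall — the comparison reverses. Flow B's sessions skew toward social, which has a lower base rate.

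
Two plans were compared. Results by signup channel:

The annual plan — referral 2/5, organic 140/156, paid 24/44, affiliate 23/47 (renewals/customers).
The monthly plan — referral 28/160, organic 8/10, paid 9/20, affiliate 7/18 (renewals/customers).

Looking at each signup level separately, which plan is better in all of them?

Referral: the annual plan 2/5 = 40.0%, the monthly plan 28/160 = 17.5% → the annual plan
Organic: the annual plan 140/156 = 89.7%, the monthly plan 8/10 = 80.0% → the annual plan
Paid: the annual plan 24/44 = 54.5%, the monthly plan 9/20 = 45.0% → the annual plan
Affiliate: the annual plan 23/47 = 48.9%, the monthly plan 7/18 = 38.9% → the annual plan
The annual plan has the higher rate in all 4 groups.

the annual plan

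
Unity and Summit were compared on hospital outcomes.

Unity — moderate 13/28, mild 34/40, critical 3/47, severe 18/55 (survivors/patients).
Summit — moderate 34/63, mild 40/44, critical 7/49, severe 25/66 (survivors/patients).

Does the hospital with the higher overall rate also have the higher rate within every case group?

Moderate: Unity 13/28 = 46.4%, Summit 34/63 = 54.0% → Summit
Mild: Unity 34/40 = 85.0%, Summit 40/44 = 90.9% → Summit
Critical: Unity 3/47 = 6.4%, Summit 7/49 = 14.3% → Summit
Severe: Unity 18/55 = 32.7%, Summit 25/66 = 37.9% → Summit
Overall: Unity 68/170 = 40.0%, Summit 106/222 = 47.7% → Summit
Summit wins overall and in every case group — no reversal.

Yes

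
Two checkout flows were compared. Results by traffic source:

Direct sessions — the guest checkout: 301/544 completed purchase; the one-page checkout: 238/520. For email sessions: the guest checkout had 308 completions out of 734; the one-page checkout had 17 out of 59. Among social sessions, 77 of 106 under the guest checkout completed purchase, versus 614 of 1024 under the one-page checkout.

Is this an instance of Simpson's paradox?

Direct: the guest checkout 301/544 = 55.3%, the one-page checkout 238/520 = 45.8% → the guest checkout
Email: the guest checkout 308/734 = 42.0%, the one-page checkout 17/59 = 28.8% → the guest checkout
Social: the guest checkout 77/106 = 72.6%, the one-page checkout 614/1024 = 60.0% → the guest checkout
Overall: the guest checkout 686/1384 = 49.6%, the one-page checkout 869/1603 = 54.2% → the one-page checkout
The guest checkout wins each traffic group but the one-page checkout wins overall — the comparison reverses. The guest checkout's sessions skew toward email, which has a lower base rate.

Yes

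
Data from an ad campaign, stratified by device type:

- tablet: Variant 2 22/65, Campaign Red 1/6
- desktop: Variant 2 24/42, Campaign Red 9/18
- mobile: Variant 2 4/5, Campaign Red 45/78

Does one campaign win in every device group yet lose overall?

Yes

Tablet: Variant 2 22/65 = 33.8%, Campaign Red 1/6 = 16.7% → Variant 2
Desktop: Variant 2 24/42 = 57.1%, Campaign Red 9/18 = 50.0% → Variant 2
Mobile: Variant 2 4/5 = 80.0%, Campaign Red 45/78 = 57.7% → Variant 2
Overall: Variant 2 50/112 = 44.6%, Campaign Red 55/102 = 53.9% → Campaign Red
Variant 2 wins each device group but Campaign Red wins overall — the comparison reverses. Variant 2's impressions skew toward tablet, which has a lower base rate.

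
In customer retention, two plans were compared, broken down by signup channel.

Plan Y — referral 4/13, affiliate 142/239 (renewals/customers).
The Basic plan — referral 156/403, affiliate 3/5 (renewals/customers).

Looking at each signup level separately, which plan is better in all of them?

the Basic plan

Referral: Plan Y 4/13 = 30.8%, the Basic plan 156/403 = 38.7% → the Basic plan
Affiliate: Plan Y 142/239 = 59.4%, the Basic plan 3/5 = 60.0% → the Basic plan
The Basic plan has the higher rate in both groups.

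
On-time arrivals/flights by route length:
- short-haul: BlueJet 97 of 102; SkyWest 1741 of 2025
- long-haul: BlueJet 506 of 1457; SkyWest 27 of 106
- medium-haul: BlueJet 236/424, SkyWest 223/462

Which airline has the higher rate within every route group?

Short-haul: BlueJet 97/102 = 95.1%, SkyWest 1741/2025 = 86.0% → BlueJet
Long-haul: BlueJet 506/1457 = 34.7%, SkyWest 27/106 = 25.5% → BlueJet
Medium-haul: BlueJet 236/424 = 55.7%, SkyWest 223/462 = 48.3% → BlueJet
BlueJet has the higher rate in all 3 groups.

BlueJet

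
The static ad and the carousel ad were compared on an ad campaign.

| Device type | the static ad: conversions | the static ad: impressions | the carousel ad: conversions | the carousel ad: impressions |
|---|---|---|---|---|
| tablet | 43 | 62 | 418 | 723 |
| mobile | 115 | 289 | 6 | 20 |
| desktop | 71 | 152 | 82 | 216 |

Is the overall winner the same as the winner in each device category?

No

Tablet: the static ad 43/62 = 69.4%, the carousel ad 418/723 = 57.8% → the static ad
Mobile: the static ad 115/289 = 39.8%, the carousel ad 6/20 = 30.0% → the static ad
Desktop: the static ad 71/152 = 46.7%, the carousel ad 82/216 = 38.0% → the static ad
Overall: the static ad 229/503 = 45.5%, the carousel ad 506/959 = 52.8% → the carousel ad
The static ad wins each device group but the carousel ad wins overall — the comparison reverses. The static ad's impressions skew toward mobile, which has a lower base rate.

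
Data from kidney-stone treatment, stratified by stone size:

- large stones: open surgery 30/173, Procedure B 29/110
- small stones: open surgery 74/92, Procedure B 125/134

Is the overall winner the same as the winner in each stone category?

Yes

Large stones: open surgery 30/173 = 17.3%, Procedure B 29/110 = 26.4% → Procedure B
Small stones: open surgery 74/92 = 80.4%, Procedure B 125/134 = 93.3% → Procedure B
Overall: open surgery 104/265 = 39.2%, Procedure B 154/244 = 63.1% → Procedure B
Procedure B wins overall and in every stone group — no reversal.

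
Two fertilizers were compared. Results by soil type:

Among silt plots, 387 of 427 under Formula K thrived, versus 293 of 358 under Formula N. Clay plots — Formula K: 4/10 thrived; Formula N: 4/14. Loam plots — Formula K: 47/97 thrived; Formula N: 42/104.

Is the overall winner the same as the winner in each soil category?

Silt: Formula K 387/427 = 90.6%, Formula N 293/358 = 81.8% → Formula K
Clay: Formula K 4/10 = 40.0%, Formula N 4/14 = 28.6% → Formula K
Loam: Formula K 47/97 = 48.5%, Formula N 42/104 = 40.4% → Formula K
Overall: Formula K 438/534 = 82.0%, Formula N 339/476 = 71.2% → Formula K
Formula K wins overall and in every soil group — no reversal.

Yes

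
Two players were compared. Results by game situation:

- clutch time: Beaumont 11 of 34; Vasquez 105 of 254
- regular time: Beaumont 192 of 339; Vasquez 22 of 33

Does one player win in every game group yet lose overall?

Yes

Clutch time: Beaumont 11/34 = 32.4%, Vasquez 105/254 = 41.3% → Vasquez
Regular time: Beaumont 192/339 = 56.6%, Vasquez 22/33 = 66.7% → Vasquez
Overall: Beaumont 203/373 = 54.4%, Vasquez 127/287 = 44.3% → Beaumont
Vasquez wins each game group but Beaumont wins overall — the comparison reverses. Vasquez's attempts skew toward clutch time, which has a lower base rate.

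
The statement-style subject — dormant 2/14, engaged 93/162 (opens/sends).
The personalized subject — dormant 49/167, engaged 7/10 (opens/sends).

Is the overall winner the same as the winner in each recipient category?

No

Dormant: the statement-style subject 2/14 = 14.3%, the personalized subject 49/167 = 29.3% → the personalized subject
Engaged: the statement-style subject 93/162 = 57.4%, the personalized subject 7/10 = 70.0% → the personalized subject
Overall: the statement-style subject 95/176 = 54.0%, the personalized subject 56/177 = 31.6% → the statement-style subject
The personalized subject wins each recipient group but the statement-style subject wins overall — the comparison reverses. The personalized subject's sends skew toward dormant, which has a lower base rate.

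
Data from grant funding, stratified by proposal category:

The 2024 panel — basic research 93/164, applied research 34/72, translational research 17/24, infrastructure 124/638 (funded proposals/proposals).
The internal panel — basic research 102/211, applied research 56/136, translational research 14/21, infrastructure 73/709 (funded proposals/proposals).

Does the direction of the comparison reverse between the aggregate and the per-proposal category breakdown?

Basic research: the 2024 panel 93/164 = 56.7%, the internal panel 102/211 = 48.3% → the 2024 panel
Applied research: the 2024 panel 34/72 = 47.2%, the internal panel 56/136 = 41.2% → the 2024 panel
Translational research: the 2024 panel 17/24 = 70.8%, the internal panel 14/21 = 66.7% → the 2024 panel
Infrastructure: the 2024 panel 124/638 = 19.4%, the internal panel 73/709 = 10.3% → the 2024 panel
Overall: the 2024 panel 268/898 = 29.8%, the internal panel 245/1077 = 22.7% → the 2024 panel
The 2024 panel wins overall and in every proposal group — no reversal.

No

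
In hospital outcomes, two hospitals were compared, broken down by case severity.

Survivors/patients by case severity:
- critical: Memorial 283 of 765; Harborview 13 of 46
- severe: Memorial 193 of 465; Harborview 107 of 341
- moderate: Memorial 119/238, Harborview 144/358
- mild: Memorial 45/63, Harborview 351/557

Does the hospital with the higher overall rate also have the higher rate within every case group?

Critical: Memorial 283/765 = 37.0%, Harborview 13/46 = 28.3% → Memorial
Severe: Memorial 193/465 = 41.5%, Harborview 107/341 = 31.4% → Memorial
Moderate: Memorial 119/238 = 50.0%, Harborview 144/358 = 40.2% → Memorial
Mild: Memorial 45/63 = 71.4%, Harborview 351/557 = 63.0% → Memorial
Overall: Memorial 640/1531 = 41.8%, Harborview 615/1302 = 47.2% → Harborview
Memorial wins each case group but Harborview wins overall — the comparison reverses. Memorial's patients skew toward critical, which has a lower base rate.

No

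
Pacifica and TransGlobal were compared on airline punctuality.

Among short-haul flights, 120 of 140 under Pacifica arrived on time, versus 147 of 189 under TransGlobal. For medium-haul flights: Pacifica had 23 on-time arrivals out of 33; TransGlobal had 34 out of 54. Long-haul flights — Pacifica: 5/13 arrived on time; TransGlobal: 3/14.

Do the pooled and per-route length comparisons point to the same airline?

Yes

Short-haul: Pacifica 120/140 = 85.7%, TransGlobal 147/189 = 77.8% → Pacifica
Medium-haul: Pacifica 23/33 = 69.7%, TransGlobal 34/54 = 63.0% → Pacifica
Long-haul: Pacifica 5/13 = 38.5%, TransGlobal 3/14 = 21.4% → Pacifica
Overall: Pacifica 148/186 = 79.6%, TransGlobal 184/257 = 71.6% → Pacifica
Pacifica wins overall and in every route group — no reversal.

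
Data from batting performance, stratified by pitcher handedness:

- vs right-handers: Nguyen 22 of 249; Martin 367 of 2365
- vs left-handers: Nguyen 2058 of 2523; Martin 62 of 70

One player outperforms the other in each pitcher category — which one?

Vs right-handers: Nguyen 22/249 = 8.8%, Martin 367/2365 = 15.5% → Martin
Vs left-handers: Nguyen 2058/2523 = 81.6%, Martin 62/70 = 88.6% → Martin
Martin has the higher rate in both groups.

Martin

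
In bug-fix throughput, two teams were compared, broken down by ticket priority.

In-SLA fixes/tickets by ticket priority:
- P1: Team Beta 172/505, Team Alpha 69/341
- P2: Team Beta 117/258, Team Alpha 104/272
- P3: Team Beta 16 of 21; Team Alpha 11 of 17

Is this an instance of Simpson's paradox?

P1: Team Beta 172/505 = 34.1%, Team Alpha 69/341 = 20.2% → Team Beta
P2: Team Beta 117/258 = 45.3%, Team Alpha 104/272 = 38.2% → Team Beta
P3: Team Beta 16/21 = 76.2%, Team Alpha 11/17 = 64.7% → Team Beta
Overall: Team Beta 305/784 = 38.9%, Team Alpha 184/630 = 29.2% → Team Beta
Team Beta wins overall and in every ticket group — no reversal.

No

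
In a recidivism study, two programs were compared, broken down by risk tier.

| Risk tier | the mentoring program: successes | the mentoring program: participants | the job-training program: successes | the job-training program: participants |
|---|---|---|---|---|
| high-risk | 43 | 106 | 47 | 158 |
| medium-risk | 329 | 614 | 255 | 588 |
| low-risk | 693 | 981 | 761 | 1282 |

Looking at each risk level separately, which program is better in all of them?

High-risk: the mentoring program 43/106 = 40.6%, the job-training program 47/158 = 29.7% → the mentoring program
Medium-risk: the mentoring program 329/614 = 53.6%, the job-training program 255/588 = 43.4% → the mentoring program
Low-risk: the mentoring program 693/981 = 70.6%, the job-training program 761/1282 = 59.4% → the mentoring program
The mentoring program has the higher rate in all 3 groups.

the mentoring program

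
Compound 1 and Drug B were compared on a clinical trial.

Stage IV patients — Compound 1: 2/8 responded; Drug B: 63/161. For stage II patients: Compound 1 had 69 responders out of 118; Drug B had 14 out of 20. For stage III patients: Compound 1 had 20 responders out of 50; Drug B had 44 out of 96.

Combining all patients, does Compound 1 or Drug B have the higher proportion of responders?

Compound 1

Stage IV: Compound 1 2/8 = 25.0%, Drug B 63/161 = 39.1% → Drug B
Stage II: Compound 1 69/118 = 58.5%, Drug B 14/20 = 70.0% → Drug B
Stage III: Compound 1 20/50 = 40.0%, Drug B 44/96 = 45.8% → Drug B
Overall: Compound 1 91/176 = 51.7%, Drug B 121/277 = 43.7% → Compound 1
(Drug B wins every disease group but Compound 1 wins overall — Drug B's patients skew toward the low-rate stage IV group.)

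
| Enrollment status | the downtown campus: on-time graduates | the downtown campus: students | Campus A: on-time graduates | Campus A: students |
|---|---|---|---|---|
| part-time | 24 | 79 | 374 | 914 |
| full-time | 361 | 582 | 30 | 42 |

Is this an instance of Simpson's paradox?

Part-time: the downtown campus 24/79 = 30.4%, Campus A 374/914 = 40.9% → Campus A
Full-time: the downtown campus 361/582 = 62.0%, Campus A 30/42 = 71.4% → Campus A
Overall: the downtown campus 385/661 = 58.2%, Campus A 404/956 = 42.3% → the downtown campus
Campus A wins each enrollment group but the downtown campus wins overall — the comparison reverses. Campus A's students skew toward part-time, which has a lower base rate.

Yes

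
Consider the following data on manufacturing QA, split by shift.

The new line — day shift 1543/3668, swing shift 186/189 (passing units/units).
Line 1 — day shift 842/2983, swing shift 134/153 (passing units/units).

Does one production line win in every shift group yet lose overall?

No

Day shift: the new line 1543/3668 = 42.1%, Line 1 842/2983 = 28.2% → the new line
Swing shift: the new line 186/189 = 98.4%, Line 1 134/153 = 87.6% → the new line
Overall: the new line 1729/3857 = 44.8%, Line 1 976/3136 = 31.1% → the new line
The new line wins overall and in every shift group — no reversal.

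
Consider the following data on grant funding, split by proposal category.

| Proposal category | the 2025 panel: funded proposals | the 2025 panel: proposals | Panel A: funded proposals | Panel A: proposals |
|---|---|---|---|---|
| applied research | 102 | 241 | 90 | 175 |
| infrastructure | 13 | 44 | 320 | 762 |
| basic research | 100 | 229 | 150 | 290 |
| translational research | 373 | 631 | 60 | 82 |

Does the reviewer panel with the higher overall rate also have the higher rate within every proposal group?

No

Applied research: the 2025 panel 102/241 = 42.3%, Panel A 90/175 = 51.4% → Panel A
Infrastructure: the 2025 panel 13/44 = 29.5%, Panel A 320/762 = 42.0% → Panel A
Basic research: the 2025 panel 100/229 = 43.7%, Panel A 150/290 = 51.7% → Panel A
Translational research: the 2025 panel 373/631 = 59.1%, Panel A 60/82 = 73.2% → Panel A
Overall: the 2025 panel 588/1145 = 51.4%, Panel A 620/1309 = 47.4% → the 2025 panel
Panel A wins each proposal group but the 2025 panel wins overall — the comparison reverses. Panel A's proposals skew toward infrastructure, which has a lower base rate.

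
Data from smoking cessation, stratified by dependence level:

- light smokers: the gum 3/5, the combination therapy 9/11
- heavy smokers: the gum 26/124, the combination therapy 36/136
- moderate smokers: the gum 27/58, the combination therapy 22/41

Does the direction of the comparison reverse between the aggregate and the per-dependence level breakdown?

No

Light smokers: the gum 3/5 = 60.0%, the combination therapy 9/11 = 81.8% → the combination therapy
Heavy smokers: the gum 26/124 = 21.0%, the combination therapy 36/136 = 26.5% → the combination therapy
Moderate smokers: the gum 27/58 = 46.6%, the combination therapy 22/41 = 53.7% → the combination therapy
Overall: the gum 56/187 = 29.9%, the combination therapy 67/188 = 35.6% → the combination therapy
The combination therapy wins overall and in every dependence group — no reversal.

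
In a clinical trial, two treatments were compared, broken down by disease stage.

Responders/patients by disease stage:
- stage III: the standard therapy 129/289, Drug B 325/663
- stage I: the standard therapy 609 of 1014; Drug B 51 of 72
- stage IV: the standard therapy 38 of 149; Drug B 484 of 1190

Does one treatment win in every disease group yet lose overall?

Yes

Stage III: the standard therapy 129/289 = 44.6%, Drug B 325/663 = 49.0% → Drug B
Stage I: the standard therapy 609/1014 = 60.1%, Drug B 51/72 = 70.8% → Drug B
Stage IV: the standard therapy 38/149 = 25.5%, Drug B 484/1190 = 40.7% → Drug B
Overall: the standard therapy 776/1452 = 53.4%, Drug B 860/1925 = 44.7% → the standard therapy
Drug B wins each disease group but the standard therapy wins overall — the comparison reverses. Drug B's patients skew toward stage IV, which has a lower base rate.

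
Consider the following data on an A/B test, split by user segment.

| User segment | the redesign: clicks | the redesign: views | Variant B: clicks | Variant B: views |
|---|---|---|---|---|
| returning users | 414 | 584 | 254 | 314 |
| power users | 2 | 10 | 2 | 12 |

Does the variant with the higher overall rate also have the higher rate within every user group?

No

Returning users: the redesign 414/584 = 70.9%, Variant B 254/314 = 80.9% → Variant B
Power users: the redesign 2/10 = 20.0%, Variant B 2/12 = 16.7% → the redesign
Overall: the redesign 416/594 = 70.0%, Variant B 256/326 = 78.5% → Variant B
Neither sweeps: the redesign wins 1 of 2 groups, Variant B wins 1. Variant B wins overall but not every group — no Simpson reversal.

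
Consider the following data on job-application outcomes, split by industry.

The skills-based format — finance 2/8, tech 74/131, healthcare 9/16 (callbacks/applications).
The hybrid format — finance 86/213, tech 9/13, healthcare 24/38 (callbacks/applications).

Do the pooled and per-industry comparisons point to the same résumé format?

No

Finance: the skills-based format 2/8 = 25.0%, the hybrid format 86/213 = 40.4% → the hybrid format
Tech: the skills-based format 74/131 = 56.5%, the hybrid format 9/13 = 69.2% → the hybrid format
Healthcare: the skills-based format 9/16 = 56.2%, the hybrid format 24/38 = 63.2% → the hybrid format
Overall: the skills-based format 85/155 = 54.8%, the hybrid format 119/264 = 45.1% → the skills-based format
The hybrid format wins each industry group but the skills-based format wins overall — the comparison reverses. The hybrid format's applications skew toward finance, which has a lower base rate.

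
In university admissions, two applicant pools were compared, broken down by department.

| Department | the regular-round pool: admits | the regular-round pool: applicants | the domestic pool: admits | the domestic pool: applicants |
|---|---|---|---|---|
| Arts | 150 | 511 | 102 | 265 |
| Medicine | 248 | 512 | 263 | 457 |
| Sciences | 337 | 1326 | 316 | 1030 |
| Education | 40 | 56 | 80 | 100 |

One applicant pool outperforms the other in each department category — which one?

Arts: the regular-round pool 150/511 = 29.4%, the domestic pool 102/265 = 38.5% → the domestic pool
Medicine: the regular-round pool 248/512 = 48.4%, the domestic pool 263/457 = 57.5% → the domestic pool
Sciences: the regular-round pool 337/1326 = 25.4%, the domestic pool 316/1030 = 30.7% → the domestic pool
Education: the regular-round pool 40/56 = 71.4%, the domestic pool 80/100 = 80.0% → the domestic pool
The domestic pool has the higher rate in all 4 groups.

the domestic pool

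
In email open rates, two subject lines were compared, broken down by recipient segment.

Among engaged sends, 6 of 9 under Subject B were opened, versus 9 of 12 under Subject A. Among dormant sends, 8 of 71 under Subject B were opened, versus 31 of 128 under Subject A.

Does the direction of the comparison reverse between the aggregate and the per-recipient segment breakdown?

No

Engaged: Subject B 6/9 = 66.7%, Subject A 9/12 = 75.0% → Subject A
Dormant: Subject B 8/71 = 11.3%, Subject A 31/128 = 24.2% → Subject A
Overall: Subject B 14/80 = 17.5%, Subject A 40/140 = 28.6% → Subject A
Subject A wins overall and in every recipient group — no reversal.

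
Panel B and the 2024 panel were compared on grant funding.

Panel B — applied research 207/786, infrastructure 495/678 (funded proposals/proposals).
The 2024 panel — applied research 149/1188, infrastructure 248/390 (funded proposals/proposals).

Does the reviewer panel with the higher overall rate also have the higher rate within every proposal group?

Applied research: Panel B 207/786 = 26.3%, the 2024 panel 149/1188 = 12.5% → Panel B
Infrastructure: Panel B 495/678 = 73.0%, the 2024 panel 248/390 = 63.6% → Panel B
Overall: Panel B 702/1464 = 48.0%, the 2024 panel 397/1578 = 25.2% → Panel B
Panel B wins overall and in every proposal group — no reversal.

Yes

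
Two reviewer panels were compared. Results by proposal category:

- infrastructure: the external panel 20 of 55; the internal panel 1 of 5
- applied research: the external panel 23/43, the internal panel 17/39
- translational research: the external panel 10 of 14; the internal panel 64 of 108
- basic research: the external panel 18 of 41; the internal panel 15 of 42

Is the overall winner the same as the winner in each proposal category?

Infrastructure: the external panel 20/55 = 36.4%, the internal panel 1/5 = 20.0% → the external panel
Applied research: the external panel 23/43 = 53.5%, the internal panel 17/39 = 43.6% → the external panel
Translational research: the external panel 10/14 = 71.4%, the internal panel 64/108 = 59.3% → the external panel
Basic research: the external panel 18/41 = 43.9%, the internal panel 15/42 = 35.7% → the external panel
Overall: the external panel 71/153 = 46.4%, the internal panel 97/194 = 50.0% → the internal panel
The external panel wins each proposal group but the internal panel wins overall — the comparison reverses. The external panel's proposals skew toward infrastructure, which has a lower base rate.

No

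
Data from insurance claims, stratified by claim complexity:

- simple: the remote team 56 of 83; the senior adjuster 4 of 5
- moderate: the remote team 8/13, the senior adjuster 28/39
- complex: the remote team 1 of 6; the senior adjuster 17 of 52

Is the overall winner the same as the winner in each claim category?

Simple: the remote team 56/83 = 67.5%, the senior adjuster 4/5 = 80.0% → the senior adjuster
Moderate: the remote team 8/13 = 61.5%, the senior adjuster 28/39 = 71.8% → the senior adjuster
Complex: the remote team 1/6 = 16.7%, the senior adjuster 17/52 = 32.7% → the senior adjuster
Overall: the remote team 65/102 = 63.7%, the senior adjuster 49/96 = 51.0% → the remote team
The senior adjuster wins each claim group but the remote team wins overall — the comparison reverses. The senior adjuster's claims skew toward complex, which has a lower base rate.

No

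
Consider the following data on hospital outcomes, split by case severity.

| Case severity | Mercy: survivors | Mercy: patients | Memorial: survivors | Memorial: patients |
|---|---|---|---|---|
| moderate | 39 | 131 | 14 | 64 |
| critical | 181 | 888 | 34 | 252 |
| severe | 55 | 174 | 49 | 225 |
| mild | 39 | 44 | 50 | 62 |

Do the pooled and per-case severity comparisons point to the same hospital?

Yes

Moderate: Mercy 39/131 = 29.8%, Memorial 14/64 = 21.9% → Mercy
Critical: Mercy 181/888 = 20.4%, Memorial 34/252 = 13.5% → Mercy
Severe: Mercy 55/174 = 31.6%, Memorial 49/225 = 21.8% → Mercy
Mild: Mercy 39/44 = 88.6%, Memorial 50/62 = 80.6% → Mercy
Overall: Mercy 314/1237 = 25.4%, Memorial 147/603 = 24.4% → Mercy
Mercy wins overall and in every case group — no reversal.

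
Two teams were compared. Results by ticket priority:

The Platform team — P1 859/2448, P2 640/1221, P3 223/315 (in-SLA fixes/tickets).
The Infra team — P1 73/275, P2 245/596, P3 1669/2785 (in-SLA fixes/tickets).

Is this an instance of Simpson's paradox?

Yes

P1: the Platform team 859/2448 = 35.1%, the Infra team 73/275 = 26.5% → the Platform team
P2: the Platform team 640/1221 = 52.4%, the Infra team 245/596 = 41.1% → the Platform team
P3: the Platform team 223/315 = 70.8%, the Infra team 1669/2785 = 59.9% → the Platform team
Overall: the Platform team 1722/3984 = 43.2%, the Infra team 1987/3656 = 54.3% → the Infra team
The Platform team wins each ticket group but the Infra team wins overall — the comparison reverses. The Platform team's tickets skew toward P1, which has a lower base rate.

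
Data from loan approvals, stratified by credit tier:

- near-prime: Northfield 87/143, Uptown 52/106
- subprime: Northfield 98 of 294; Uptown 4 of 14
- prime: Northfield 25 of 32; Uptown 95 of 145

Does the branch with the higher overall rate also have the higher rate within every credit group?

Near-prime: Northfield 87/143 = 60.8%, Uptown 52/106 = 49.1% → Northfield
Subprime: Northfield 98/294 = 33.3%, Uptown 4/14 = 28.6% → Northfield
Prime: Northfield 25/32 = 78.1%, Uptown 95/145 = 65.5% → Northfield
Overall: Northfield 210/469 = 44.8%, Uptown 151/265 = 57.0% → Uptown
Northfield wins each credit group but Uptown wins overall — the comparison reverses. Northfield's applications skew toward subprime, which has a lower base rate.

No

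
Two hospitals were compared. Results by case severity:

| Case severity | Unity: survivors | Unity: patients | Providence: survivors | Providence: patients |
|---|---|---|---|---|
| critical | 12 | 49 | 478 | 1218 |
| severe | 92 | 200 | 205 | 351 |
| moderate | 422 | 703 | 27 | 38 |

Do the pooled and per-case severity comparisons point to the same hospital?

No

Critical: Unity 12/49 = 24.5%, Providence 478/1218 = 39.2% → Providence
Severe: Unity 92/200 = 46.0%, Providence 205/351 = 58.4% → Providence
Moderate: Unity 422/703 = 60.0%, Providence 27/38 = 71.1% → Providence
Overall: Unity 526/952 = 55.3%, Providence 710/1607 = 44.2% → Unity
Providence wins each case group but Unity wins overall — the comparison reverses. Providence's patients skew toward critical, which has a lower base rate.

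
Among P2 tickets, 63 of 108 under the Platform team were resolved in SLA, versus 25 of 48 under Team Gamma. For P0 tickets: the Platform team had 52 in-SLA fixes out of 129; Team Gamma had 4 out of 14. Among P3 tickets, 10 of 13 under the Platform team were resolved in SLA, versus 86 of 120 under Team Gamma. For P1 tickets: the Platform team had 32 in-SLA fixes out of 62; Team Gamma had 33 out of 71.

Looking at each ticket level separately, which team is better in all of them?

the Platform team

P2: the Platform team 63/108 = 58.3%, Team Gamma 25/48 = 52.1% → the Platform team
P0: the Platform team 52/129 = 40.3%, Team Gamma 4/14 = 28.6% → the Platform team
P3: the Platform team 10/13 = 76.9%, Team Gamma 86/120 = 71.7% → the Platform team
P1: the Platform team 32/62 = 51.6%, Team Gamma 33/71 = 46.5% → the Platform team
The Platform team has the higher rate in all 4 groups.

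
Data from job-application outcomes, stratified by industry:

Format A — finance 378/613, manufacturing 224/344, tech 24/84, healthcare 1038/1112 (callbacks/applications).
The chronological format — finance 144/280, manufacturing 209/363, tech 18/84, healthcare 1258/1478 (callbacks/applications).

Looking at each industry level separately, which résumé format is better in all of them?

Format A

Finance: Format A 378/613 = 61.7%, the chronological format 144/280 = 51.4% → Format A
Manufacturing: Format A 224/344 = 65.1%, the chronological format 209/363 = 57.6% → Format A
Tech: Format A 24/84 = 28.6%, the chronological format 18/84 = 21.4% → Format A
Healthcare: Format A 1038/1112 = 93.3%, the chronological format 1258/1478 = 85.1% → Format A
Format A has the higher rate in all 4 groups.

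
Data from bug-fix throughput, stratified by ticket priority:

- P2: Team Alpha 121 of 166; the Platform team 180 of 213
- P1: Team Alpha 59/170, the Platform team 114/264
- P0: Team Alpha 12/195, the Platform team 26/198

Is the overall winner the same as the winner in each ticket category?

Yes

P2: Team Alpha 121/166 = 72.9%, the Platform team 180/213 = 84.5% → the Platform team
P1: Team Alpha 59/170 = 34.7%, the Platform team 114/264 = 43.2% → the Platform team
P0: Team Alpha 12/195 = 6.2%, the Platform team 26/198 = 13.1% → the Platform team
Overall: Team Alpha 192/531 = 36.2%, the Platform team 320/675 = 47.4% → the Platform team
The Platform team wins overall and in every ticket group — no reversal.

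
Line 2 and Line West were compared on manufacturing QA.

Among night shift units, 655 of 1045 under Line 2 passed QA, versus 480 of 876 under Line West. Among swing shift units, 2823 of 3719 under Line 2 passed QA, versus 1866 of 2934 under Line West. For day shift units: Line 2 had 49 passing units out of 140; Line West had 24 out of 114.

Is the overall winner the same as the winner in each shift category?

Night shift: Line 2 655/1045 = 62.7%, Line West 480/876 = 54.8% → Line 2
Swing shift: Line 2 2823/3719 = 75.9%, Line West 1866/2934 = 63.6% → Line 2
Day shift: Line 2 49/140 = 35.0%, Line West 24/114 = 21.1% → Line 2
Overall: Line 2 3527/4904 = 71.9%, Line West 2370/3924 = 60.4% → Line 2
Line 2 wins overall and in every shift group — no reversal.

Yes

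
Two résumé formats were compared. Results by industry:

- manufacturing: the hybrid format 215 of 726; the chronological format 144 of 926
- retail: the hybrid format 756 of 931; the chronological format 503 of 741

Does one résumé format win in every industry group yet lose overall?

Manufacturing: the hybrid format 215/726 = 29.6%, the chronological format 144/926 = 15.6% → the hybrid format
Retail: the hybrid format 756/931 = 81.2%, the chronological format 503/741 = 67.9% → the hybrid format
Overall: the hybrid format 971/1657 = 58.6%, the chronological format 647/1667 = 38.8% → the hybrid format
The hybrid format wins overall and in every industry group — no reversal.

No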